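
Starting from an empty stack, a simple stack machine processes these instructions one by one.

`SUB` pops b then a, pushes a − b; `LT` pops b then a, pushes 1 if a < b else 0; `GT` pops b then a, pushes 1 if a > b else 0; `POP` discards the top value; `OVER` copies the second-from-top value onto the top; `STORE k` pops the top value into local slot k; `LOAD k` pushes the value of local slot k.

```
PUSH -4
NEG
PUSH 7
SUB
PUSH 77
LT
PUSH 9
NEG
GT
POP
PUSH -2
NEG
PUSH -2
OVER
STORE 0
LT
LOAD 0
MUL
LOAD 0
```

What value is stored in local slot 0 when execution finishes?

2

PUSH -4 -> [-4]
NEG     -> [4]
PUSH 7  -> [4, 7]
SUB     -> [-3]
PUSH 77 -> [-3, 77]
LT      -> [1]
PUSH 9  -> [1, 9]
NEG     -> [1, -9]
GT      -> [1]
POP     -> []
PUSH -2 -> [-2]
NEG     -> [2]
PUSH -2 -> [2, -2]
OVER    -> [2, -2, 2]
STORE 0 -> [2, -2]
LT      -> [0]
LOAD 0  -> [0, 2]
MUL     -> [0]
LOAD 0  -> [0, 2]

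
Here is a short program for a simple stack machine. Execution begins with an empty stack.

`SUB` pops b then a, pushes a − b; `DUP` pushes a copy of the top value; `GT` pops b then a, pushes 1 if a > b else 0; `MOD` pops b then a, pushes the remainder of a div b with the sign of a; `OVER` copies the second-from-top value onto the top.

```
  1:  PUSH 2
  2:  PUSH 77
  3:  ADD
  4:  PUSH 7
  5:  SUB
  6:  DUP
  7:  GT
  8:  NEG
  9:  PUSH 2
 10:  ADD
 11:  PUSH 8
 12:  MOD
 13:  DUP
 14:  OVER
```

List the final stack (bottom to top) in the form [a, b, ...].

[2, 2, 2]

PUSH 2   2
PUSH 77  2 77
ADD      79
PUSH 7   79 7
SUB      72
DUP      72 72
GT       0
NEG      0
PUSH 2   0 2
ADD      2
PUSH 8   2 8
MOD      2
DUP      2 2
OVER     2 2 2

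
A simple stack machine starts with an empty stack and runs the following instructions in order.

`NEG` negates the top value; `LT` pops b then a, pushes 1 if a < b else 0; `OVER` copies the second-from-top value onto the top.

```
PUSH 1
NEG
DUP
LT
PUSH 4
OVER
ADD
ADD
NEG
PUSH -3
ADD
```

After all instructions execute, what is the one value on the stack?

PUSH 1  -> 1
NEG     -> -1
DUP     -> -1 -1
LT      -> 0
PUSH 4  -> 0 4
OVER    -> 0 4 0
ADD     -> 0 4
ADD     -> 4
NEG     -> -4
PUSH -3 -> -4 -3
ADD     -> -7

-7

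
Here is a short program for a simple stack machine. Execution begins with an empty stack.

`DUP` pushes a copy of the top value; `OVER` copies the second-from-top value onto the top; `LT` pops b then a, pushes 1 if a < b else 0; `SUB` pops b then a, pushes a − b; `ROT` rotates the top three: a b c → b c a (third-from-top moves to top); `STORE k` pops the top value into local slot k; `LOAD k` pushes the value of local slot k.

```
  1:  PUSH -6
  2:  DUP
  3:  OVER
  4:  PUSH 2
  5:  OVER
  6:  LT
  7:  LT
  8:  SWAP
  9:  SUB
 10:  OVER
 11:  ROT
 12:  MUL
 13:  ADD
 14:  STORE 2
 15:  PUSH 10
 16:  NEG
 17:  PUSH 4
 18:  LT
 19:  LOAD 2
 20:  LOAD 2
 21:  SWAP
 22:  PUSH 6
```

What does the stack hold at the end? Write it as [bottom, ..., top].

[1, 43, 43, 6]

PUSH -6  -6
DUP      -6 -6
OVER     -6 -6 -6
PUSH 2   -6 -6 -6 2
OVER     -6 -6 -6 2 -6
LT       -6 -6 -6 0
LT       -6 -6 1
SWAP     -6 1 -6
SUB      -6 7
OVER     -6 7 -6
ROT      7 -6 -6
MUL      7 36
ADD      43
STORE 2  (empty)
PUSH 10  10
NEG      -10
PUSH 4   -10 4
LT       1
LOAD 2   1 43
LOAD 2   1 43 43
SWAP     1 43 43
PUSH 6   1 43 43 6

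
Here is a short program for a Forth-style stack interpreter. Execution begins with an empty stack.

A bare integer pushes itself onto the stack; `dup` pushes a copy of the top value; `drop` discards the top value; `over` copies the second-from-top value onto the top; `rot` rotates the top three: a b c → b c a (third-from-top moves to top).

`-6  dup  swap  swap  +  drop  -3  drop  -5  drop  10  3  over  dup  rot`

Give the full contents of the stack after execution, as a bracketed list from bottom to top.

[10, 10, 10, 3]

-6    -6
dup   -6 -6
swap  -6 -6
swap  -6 -6
+     -12
drop  (empty)
-3    -3
drop  (empty)
-5    -5
drop  (empty)
10    10
3     10 3
over  10 3 10
dup   10 3 10 10
rot   10 10 10 3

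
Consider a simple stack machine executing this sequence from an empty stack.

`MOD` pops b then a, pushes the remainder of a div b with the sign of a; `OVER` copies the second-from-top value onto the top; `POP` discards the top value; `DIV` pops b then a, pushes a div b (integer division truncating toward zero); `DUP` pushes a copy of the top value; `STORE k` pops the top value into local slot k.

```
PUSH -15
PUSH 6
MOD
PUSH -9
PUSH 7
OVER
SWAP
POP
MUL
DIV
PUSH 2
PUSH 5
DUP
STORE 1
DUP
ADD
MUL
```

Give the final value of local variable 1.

PUSH -15 : -15
PUSH 6   : -15 6
MOD      : -3
PUSH -9  : -3 -9
PUSH 7   : -3 -9 7
OVER     : -3 -9 7 -9
SWAP     : -3 -9 -9 7
POP      : -3 -9 -9
MUL      : -3 81
DIV      : 0
PUSH 2   : 0 2
PUSH 5   : 0 2 5
DUP      : 0 2 5 5
STORE 1  : 0 2 5
DUP      : 0 2 5 5
ADD      : 0 2 10
MUL      : 0 20

5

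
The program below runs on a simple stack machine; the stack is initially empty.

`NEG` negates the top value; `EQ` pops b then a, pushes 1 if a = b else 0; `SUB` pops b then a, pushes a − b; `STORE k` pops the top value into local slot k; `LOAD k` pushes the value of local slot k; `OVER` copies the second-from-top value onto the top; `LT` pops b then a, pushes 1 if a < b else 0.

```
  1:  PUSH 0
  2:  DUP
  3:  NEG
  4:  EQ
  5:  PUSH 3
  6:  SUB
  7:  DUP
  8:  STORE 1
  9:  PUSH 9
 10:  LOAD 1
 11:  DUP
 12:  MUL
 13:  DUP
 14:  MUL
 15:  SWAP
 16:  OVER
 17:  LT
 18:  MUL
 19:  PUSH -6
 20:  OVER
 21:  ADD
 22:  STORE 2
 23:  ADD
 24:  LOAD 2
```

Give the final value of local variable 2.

PUSH 0  → 0
DUP     → 0 0
NEG     → 0 0
EQ      → 1
PUSH 3  → 1 3
SUB     → -2
DUP     → -2 -2
STORE 1 → -2
PUSH 9  → -2 9
LOAD 1  → -2 9 -2
DUP     → -2 9 -2 -2
MUL     → -2 9 4
DUP     → -2 9 4 4
MUL     → -2 9 16
SWAP    → -2 16 9
OVER    → -2 16 9 16
LT      → -2 16 1
MUL     → -2 16
PUSH -6 → -2 16 -6
OVER    → -2 16 -6 16
ADD     → -2 16 10
STORE 2 → -2 16
ADD     → 14
LOAD 2  → 14 10

10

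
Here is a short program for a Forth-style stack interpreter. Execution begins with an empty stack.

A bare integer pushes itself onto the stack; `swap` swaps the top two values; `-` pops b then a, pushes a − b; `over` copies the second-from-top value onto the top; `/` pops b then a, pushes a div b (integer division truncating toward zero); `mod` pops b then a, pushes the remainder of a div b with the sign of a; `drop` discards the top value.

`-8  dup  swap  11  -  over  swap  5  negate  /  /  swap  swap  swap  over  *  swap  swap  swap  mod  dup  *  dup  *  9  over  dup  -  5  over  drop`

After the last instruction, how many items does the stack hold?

4

-8     -> -8
dup    -> -8 -8
swap   -> -8 -8
11     -> -8 -8 11
-      -> -8 -19
over   -> -8 -19 -8
swap   -> -8 -8 -19
5      -> -8 -8 -19 5
negate -> -8 -8 -19 -5
/      -> -8 -8 3
/      -> -8 -2
swap   -> -2 -8
swap   -> -8 -2
swap   -> -2 -8
over   -> -2 -8 -2
*      -> -2 16
swap   -> 16 -2
swap   -> -2 16
swap   -> 16 -2
mod    -> 0
dup    -> 0 0
*      -> 0
dup    -> 0 0
*      -> 0
9      -> 0 9
over   -> 0 9 0
dup    -> 0 9 0 0
-      -> 0 9 0
5      -> 0 9 0 5
over   -> 0 9 0 5 0
drop   -> 0 9 0 5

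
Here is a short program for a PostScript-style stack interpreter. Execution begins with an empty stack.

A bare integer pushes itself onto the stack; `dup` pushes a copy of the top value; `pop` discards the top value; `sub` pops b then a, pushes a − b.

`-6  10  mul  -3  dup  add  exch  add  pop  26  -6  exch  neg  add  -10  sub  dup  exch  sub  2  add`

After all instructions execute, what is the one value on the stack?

2

-6    -6
10    -6 10
mul   -60
-3    -60 -3
dup   -60 -3 -3
add   -60 -6
exch  -6 -60
add   -66
pop   (empty)
26    26
-6    26 -6
exch  -6 26
neg   -6 -26
add   -32
-10   -32 -10
sub   -22
dup   -22 -22
exch  -22 -22
sub   0
2     0 2
add   2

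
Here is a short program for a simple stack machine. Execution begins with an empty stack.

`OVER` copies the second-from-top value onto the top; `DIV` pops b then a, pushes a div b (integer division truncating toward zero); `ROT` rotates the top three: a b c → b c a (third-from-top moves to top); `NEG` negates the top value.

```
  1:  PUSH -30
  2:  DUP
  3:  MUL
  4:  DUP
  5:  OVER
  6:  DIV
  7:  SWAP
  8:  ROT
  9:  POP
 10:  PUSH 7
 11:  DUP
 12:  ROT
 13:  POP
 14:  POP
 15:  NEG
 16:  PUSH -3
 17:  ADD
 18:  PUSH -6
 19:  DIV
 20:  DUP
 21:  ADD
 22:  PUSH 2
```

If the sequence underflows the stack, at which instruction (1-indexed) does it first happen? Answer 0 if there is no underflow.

8

PUSH -30 : [-30]
DUP      : [-30, -30]
MUL      : [900]
DUP      : [900, 900]
OVER     : [900, 900, 900]
DIV      : [900, 1]
SWAP     : [1, 900]
ROT  — needs 3 operands, stack has 2 → underflow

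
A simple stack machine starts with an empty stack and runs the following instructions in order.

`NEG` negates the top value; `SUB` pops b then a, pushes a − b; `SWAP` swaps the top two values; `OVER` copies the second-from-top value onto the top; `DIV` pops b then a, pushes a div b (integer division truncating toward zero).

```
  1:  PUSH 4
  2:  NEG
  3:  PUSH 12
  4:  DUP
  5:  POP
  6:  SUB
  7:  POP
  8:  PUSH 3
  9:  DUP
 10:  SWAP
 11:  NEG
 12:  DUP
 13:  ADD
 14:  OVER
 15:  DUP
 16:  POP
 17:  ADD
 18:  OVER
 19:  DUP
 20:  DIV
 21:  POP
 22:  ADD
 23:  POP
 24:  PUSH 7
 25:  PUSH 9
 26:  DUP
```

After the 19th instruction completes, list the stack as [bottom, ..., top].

[3, -3, 3, 3]

PUSH 4   4
NEG      -4
PUSH 12  -4 12
DUP      -4 12 12
POP      -4 12
SUB      -16
POP      (empty)
PUSH 3   3
DUP      3 3
SWAP     3 3
NEG      3 -3
DUP      3 -3 -3
ADD      3 -6
OVER     3 -6 3
DUP      3 -6 3 3
POP      3 -6 3
ADD      3 -3
OVER     3 -3 3
DUP      3 -3 3 3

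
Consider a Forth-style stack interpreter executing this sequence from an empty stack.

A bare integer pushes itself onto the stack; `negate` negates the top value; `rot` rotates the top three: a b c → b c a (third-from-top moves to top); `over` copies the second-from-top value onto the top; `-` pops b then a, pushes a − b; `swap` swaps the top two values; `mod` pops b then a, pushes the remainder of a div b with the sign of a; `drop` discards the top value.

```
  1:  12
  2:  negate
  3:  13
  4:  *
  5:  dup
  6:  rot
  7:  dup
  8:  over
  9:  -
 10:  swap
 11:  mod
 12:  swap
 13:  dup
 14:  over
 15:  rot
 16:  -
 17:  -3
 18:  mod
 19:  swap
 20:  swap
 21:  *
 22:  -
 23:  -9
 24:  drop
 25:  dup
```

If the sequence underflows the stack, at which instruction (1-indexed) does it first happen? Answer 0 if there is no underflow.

12      [12]
negate  [-12]
13      [-12, 13]
*       [-156]
dup     [-156, -156]
rot  — needs 3 operands, stack has 2 → underflow

6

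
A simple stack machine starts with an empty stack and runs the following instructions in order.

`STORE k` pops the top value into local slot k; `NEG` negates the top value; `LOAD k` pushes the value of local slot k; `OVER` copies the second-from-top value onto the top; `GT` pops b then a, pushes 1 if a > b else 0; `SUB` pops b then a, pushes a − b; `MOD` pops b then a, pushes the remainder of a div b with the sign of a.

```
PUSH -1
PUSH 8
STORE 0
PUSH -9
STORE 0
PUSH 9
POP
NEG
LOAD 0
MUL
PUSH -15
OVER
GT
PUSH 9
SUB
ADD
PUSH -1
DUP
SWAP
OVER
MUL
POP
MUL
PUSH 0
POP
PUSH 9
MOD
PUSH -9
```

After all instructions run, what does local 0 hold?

PUSH -1  : [-1]
PUSH 8   : [-1, 8]
STORE 0  : [-1]
PUSH -9  : [-1, -9]
STORE 0  : [-1]
PUSH 9   : [-1, 9]
POP      : [-1]
NEG      : [1]
LOAD 0   : [1, -9]
MUL      : [-9]
PUSH -15 : [-9, -15]
OVER     : [-9, -15, -9]
GT       : [-9, 0]
PUSH 9   : [-9, 0, 9]
SUB      : [-9, -9]
ADD      : [-18]
PUSH -1  : [-18, -1]
DUP      : [-18, -1, -1]
SWAP     : [-18, -1, -1]
OVER     : [-18, -1, -1, -1]
MUL      : [-18, -1, 1]
POP      : [-18, -1]
MUL      : [18]
PUSH 0   : [18, 0]
POP      : [18]
PUSH 9   : [18, 9]
MOD      : [0]
PUSH -9  : [0, -9]

-9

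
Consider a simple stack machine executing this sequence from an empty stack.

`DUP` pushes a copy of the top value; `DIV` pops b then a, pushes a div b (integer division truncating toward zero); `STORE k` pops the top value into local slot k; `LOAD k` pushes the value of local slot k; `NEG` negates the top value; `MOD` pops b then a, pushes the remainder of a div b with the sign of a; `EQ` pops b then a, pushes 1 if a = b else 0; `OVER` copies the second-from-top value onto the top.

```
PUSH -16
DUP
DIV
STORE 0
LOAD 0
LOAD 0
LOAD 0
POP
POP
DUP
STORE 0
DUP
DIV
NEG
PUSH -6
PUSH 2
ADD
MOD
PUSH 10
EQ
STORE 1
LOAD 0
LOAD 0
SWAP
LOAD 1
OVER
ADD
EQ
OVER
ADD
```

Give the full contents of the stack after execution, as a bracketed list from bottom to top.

[1, 2]

PUSH -16 : [-16]
DUP      : [-16, -16]
DIV      : [1]
STORE 0  : []
LOAD 0   : [1]
LOAD 0   : [1, 1]
LOAD 0   : [1, 1, 1]
POP      : [1, 1]
POP      : [1]
DUP      : [1, 1]
STORE 0  : [1]
DUP      : [1, 1]
DIV      : [1]
NEG      : [-1]
PUSH -6  : [-1, -6]
PUSH 2   : [-1, -6, 2]
ADD      : [-1, -4]
MOD      : [-1]
PUSH 10  : [-1, 10]
EQ       : [0]
STORE 1  : []
LOAD 0   : [1]
LOAD 0   : [1, 1]
SWAP     : [1, 1]
LOAD 1   : [1, 1, 0]
OVER     : [1, 1, 0, 1]
ADD      : [1, 1, 1]
EQ       : [1, 1]
OVER     : [1, 1, 1]
ADD      : [1, 2]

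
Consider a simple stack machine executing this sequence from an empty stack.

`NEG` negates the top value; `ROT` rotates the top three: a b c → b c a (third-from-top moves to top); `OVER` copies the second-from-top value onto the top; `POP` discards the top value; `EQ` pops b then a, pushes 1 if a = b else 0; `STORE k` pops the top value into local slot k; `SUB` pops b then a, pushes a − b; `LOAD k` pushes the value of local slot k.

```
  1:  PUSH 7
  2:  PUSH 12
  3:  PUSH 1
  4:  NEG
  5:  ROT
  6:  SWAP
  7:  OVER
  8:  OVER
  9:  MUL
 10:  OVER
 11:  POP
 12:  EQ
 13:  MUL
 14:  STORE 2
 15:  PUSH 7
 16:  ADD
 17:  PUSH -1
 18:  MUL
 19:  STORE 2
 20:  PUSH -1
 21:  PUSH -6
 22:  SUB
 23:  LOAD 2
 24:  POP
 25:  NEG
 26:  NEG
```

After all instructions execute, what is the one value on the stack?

PUSH 7  : 7
PUSH 12 : 7 12
PUSH 1  : 7 12 1
NEG     : 7 12 -1
ROT     : 12 -1 7
SWAP    : 12 7 -1
OVER    : 12 7 -1 7
OVER    : 12 7 -1 7 -1
MUL     : 12 7 -1 -7
OVER    : 12 7 -1 -7 -1
POP     : 12 7 -1 -7
EQ      : 12 7 0
MUL     : 12 0
STORE 2 : 12
PUSH 7  : 12 7
ADD     : 19
PUSH -1 : 19 -1
MUL     : -19
STORE 2 : (empty)
PUSH -1 : -1
PUSH -6 : -1 -6
SUB     : 5
LOAD 2  : 5 -19
POP     : 5
NEG     : -5
NEG     : 5

5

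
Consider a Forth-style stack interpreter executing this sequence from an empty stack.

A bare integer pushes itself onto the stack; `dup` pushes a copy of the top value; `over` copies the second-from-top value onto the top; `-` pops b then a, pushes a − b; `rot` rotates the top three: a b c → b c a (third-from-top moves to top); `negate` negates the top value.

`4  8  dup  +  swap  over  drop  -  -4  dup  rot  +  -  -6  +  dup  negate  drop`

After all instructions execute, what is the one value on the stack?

-18

4       [4]
8       [4, 8]
dup     [4, 8, 8]
+       [4, 16]
swap    [16, 4]
over    [16, 4, 16]
drop    [16, 4]
-       [12]
-4      [12, -4]
dup     [12, -4, -4]
rot     [-4, -4, 12]
+       [-4, 8]
-       [-12]
-6      [-12, -6]
+       [-18]
dup     [-18, -18]
negate  [-18, 18]
drop    [-18]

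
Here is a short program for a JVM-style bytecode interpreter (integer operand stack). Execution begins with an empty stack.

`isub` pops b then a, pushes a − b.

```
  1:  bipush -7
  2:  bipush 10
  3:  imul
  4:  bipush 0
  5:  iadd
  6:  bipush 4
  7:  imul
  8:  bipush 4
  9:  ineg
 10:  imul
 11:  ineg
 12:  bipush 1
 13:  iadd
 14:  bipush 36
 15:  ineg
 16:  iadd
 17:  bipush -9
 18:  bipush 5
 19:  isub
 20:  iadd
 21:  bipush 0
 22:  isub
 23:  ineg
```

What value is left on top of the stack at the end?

bipush -7  -7
bipush 10  -7 10
imul       -70
bipush 0   -70 0
iadd       -70
bipush 4   -70 4
imul       -280
bipush 4   -280 4
ineg       -280 -4
imul       1120
ineg       -1120
bipush 1   -1120 1
iadd       -1119
bipush 36  -1119 36
ineg       -1119 -36
iadd       -1155
bipush -9  -1155 -9
bipush 5   -1155 -9 5
isub       -1155 -14
iadd       -1169
bipush 0   -1169 0
isub       -1169
ineg       1169

1169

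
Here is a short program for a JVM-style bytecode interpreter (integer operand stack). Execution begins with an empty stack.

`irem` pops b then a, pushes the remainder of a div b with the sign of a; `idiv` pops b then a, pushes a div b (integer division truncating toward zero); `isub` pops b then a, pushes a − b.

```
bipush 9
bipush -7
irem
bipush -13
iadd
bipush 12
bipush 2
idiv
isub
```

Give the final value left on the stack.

-17

bipush 9   -> [9]
bipush -7  -> [9, -7]
irem       -> [2]
bipush -13 -> [2, -13]
iadd       -> [-11]
bipush 12  -> [-11, 12]
bipush 2   -> [-11, 12, 2]
idiv       -> [-11, 6]
isub       -> [-17]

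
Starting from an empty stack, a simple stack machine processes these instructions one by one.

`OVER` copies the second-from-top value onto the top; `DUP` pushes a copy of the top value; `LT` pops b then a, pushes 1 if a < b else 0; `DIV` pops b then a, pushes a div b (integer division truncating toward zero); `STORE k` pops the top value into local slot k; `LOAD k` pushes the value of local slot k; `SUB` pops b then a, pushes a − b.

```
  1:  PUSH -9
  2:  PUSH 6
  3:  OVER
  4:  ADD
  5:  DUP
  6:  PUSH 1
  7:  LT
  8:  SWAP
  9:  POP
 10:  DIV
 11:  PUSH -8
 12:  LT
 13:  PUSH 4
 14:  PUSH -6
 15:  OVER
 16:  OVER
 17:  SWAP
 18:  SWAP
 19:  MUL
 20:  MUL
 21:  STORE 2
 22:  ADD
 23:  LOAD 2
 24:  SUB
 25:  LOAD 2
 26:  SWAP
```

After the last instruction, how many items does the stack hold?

2

PUSH -9  -9
PUSH 6   -9 6
OVER     -9 6 -9
ADD      -9 -3
DUP      -9 -3 -3
PUSH 1   -9 -3 -3 1
LT       -9 -3 1
SWAP     -9 1 -3
POP      -9 1
DIV      -9
PUSH -8  -9 -8
LT       1
PUSH 4   1 4
PUSH -6  1 4 -6
OVER     1 4 -6 4
OVER     1 4 -6 4 -6
SWAP     1 4 -6 -6 4
SWAP     1 4 -6 4 -6
MUL      1 4 -6 -24
MUL      1 4 144
STORE 2  1 4
ADD      5
LOAD 2   5 144
SUB      -139
LOAD 2   -139 144
SWAP     144 -139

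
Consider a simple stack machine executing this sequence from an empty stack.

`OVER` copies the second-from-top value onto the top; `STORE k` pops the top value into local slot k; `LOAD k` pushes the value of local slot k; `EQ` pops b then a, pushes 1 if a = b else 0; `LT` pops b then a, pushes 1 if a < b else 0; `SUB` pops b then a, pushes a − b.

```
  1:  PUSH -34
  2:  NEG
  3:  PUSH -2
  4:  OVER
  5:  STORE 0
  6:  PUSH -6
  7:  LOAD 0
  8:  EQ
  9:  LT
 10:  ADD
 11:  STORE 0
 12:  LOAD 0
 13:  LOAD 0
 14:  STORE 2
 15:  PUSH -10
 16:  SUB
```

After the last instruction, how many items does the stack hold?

1

PUSH -34 → -34
NEG      → 34
PUSH -2  → 34 -2
OVER     → 34 -2 34
STORE 0  → 34 -2
PUSH -6  → 34 -2 -6
LOAD 0   → 34 -2 -6 34
EQ       → 34 -2 0
LT       → 34 1
ADD      → 35
STORE 0  → (empty)
LOAD 0   → 35
LOAD 0   → 35 35
STORE 2  → 35
PUSH -10 → 35 -10
SUB      → 45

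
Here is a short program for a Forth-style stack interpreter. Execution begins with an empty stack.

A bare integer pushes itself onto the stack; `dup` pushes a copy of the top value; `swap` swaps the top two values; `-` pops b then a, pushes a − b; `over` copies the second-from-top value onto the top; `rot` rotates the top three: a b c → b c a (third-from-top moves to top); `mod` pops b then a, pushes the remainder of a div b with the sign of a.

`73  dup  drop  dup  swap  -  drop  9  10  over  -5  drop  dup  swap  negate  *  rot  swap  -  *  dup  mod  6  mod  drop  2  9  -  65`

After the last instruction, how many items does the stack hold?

73     : 73
dup    : 73 73
drop   : 73
dup    : 73 73
swap   : 73 73
-      : 0
drop   : (empty)
9      : 9
10     : 9 10
over   : 9 10 9
-5     : 9 10 9 -5
drop   : 9 10 9
dup    : 9 10 9 9
swap   : 9 10 9 9
negate : 9 10 9 -9
*      : 9 10 -81
rot    : 10 -81 9
swap   : 10 9 -81
-      : 10 90
*      : 900
dup    : 900 900
mod    : 0
6      : 0 6
mod    : 0
drop   : (empty)
2      : 2
9      : 2 9
-      : -7
65     : -7 65

2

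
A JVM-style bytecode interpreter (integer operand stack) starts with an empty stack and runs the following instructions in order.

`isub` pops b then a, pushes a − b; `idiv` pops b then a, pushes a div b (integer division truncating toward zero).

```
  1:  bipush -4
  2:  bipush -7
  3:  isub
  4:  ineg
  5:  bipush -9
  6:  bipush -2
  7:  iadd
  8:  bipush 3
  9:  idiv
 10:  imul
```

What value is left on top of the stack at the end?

9

bipush -4 : [-4]
bipush -7 : [-4, -7]
isub      : [3]
ineg      : [-3]
bipush -9 : [-3, -9]
bipush -2 : [-3, -9, -2]
iadd      : [-3, -11]
bipush 3  : [-3, -11, 3]
idiv      : [-3, -3]
imul      : [9]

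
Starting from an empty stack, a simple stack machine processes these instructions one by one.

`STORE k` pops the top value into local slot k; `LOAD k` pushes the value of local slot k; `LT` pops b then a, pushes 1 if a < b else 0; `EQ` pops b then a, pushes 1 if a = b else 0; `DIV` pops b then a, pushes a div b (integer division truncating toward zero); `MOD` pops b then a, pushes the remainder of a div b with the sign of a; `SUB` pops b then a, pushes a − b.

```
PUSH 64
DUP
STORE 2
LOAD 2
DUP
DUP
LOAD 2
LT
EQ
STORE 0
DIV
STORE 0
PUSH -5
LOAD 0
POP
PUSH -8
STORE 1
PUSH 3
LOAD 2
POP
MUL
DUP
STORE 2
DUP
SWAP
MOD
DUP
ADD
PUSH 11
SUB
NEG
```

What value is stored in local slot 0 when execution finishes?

1

PUSH 64 -> 64
DUP     -> 64 64
STORE 2 -> 64
LOAD 2  -> 64 64
DUP     -> 64 64 64
DUP     -> 64 64 64 64
LOAD 2  -> 64 64 64 64 64
LT      -> 64 64 64 0
EQ      -> 64 64 0
STORE 0 -> 64 64
DIV     -> 1
STORE 0 -> (empty)
PUSH -5 -> -5
LOAD 0  -> -5 1
POP     -> -5
PUSH -8 -> -5 -8
STORE 1 -> -5
PUSH 3  -> -5 3
LOAD 2  -> -5 3 64
POP     -> -5 3
MUL     -> -15
DUP     -> -15 -15
STORE 2 -> -15
DUP     -> -15 -15
SWAP    -> -15 -15
MOD     -> 0
DUP     -> 0 0
ADD     -> 0
PUSH 11 -> 0 11
SUB     -> -11
NEG     -> 11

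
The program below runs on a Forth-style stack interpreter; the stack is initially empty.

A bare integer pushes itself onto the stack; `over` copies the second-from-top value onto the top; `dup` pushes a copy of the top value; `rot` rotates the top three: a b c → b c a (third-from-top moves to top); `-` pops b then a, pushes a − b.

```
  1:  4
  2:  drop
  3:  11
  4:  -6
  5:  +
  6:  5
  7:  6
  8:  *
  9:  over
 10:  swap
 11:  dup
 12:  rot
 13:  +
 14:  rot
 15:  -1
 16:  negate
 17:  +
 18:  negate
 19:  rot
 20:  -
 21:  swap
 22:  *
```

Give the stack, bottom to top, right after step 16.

4      → 4
drop   → (empty)
11     → 11
-6     → 11 -6
+      → 5
5      → 5 5
6      → 5 5 6
*      → 5 30
over   → 5 30 5
swap   → 5 5 30
dup    → 5 5 30 30
rot    → 5 30 30 5
+      → 5 30 35
rot    → 30 35 5
-1     → 30 35 5 -1
negate → 30 35 5 1

[30, 35, 5, 1]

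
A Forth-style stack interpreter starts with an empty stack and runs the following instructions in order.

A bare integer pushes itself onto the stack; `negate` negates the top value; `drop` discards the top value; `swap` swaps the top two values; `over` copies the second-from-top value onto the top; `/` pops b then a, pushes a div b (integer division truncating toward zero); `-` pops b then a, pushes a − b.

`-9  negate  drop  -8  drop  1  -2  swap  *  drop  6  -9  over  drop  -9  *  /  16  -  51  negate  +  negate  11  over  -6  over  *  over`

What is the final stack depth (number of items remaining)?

5

-9     : [-9]
negate : [9]
drop   : []
-8     : [-8]
drop   : []
1      : [1]
-2     : [1, -2]
swap   : [-2, 1]
*      : [-2]
drop   : []
6      : [6]
-9     : [6, -9]
over   : [6, -9, 6]
drop   : [6, -9]
-9     : [6, -9, -9]
*      : [6, 81]
/      : [0]
16     : [0, 16]
-      : [-16]
51     : [-16, 51]
negate : [-16, -51]
+      : [-67]
negate : [67]
11     : [67, 11]
over   : [67, 11, 67]
-6     : [67, 11, 67, -6]
over   : [67, 11, 67, -6, 67]
*      : [67, 11, 67, -402]
over   : [67, 11, 67, -402, 67]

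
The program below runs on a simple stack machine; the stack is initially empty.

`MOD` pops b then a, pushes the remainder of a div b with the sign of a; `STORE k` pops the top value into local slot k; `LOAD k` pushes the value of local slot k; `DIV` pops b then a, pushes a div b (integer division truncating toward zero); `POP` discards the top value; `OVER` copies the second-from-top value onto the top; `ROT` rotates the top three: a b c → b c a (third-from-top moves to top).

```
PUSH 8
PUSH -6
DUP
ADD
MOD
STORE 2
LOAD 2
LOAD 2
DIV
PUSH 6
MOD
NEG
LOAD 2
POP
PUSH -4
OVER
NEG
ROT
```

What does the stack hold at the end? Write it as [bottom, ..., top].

PUSH 8   [8]
PUSH -6  [8, -6]
DUP      [8, -6, -6]
ADD      [8, -12]
MOD      [8]
STORE 2  []
LOAD 2   [8]
LOAD 2   [8, 8]
DIV      [1]
PUSH 6   [1, 6]
MOD      [1]
NEG      [-1]
LOAD 2   [-1, 8]
POP      [-1]
PUSH -4  [-1, -4]
OVER     [-1, -4, -1]
NEG      [-1, -4, 1]
ROT      [-4, 1, -1]

[-4, 1, -1]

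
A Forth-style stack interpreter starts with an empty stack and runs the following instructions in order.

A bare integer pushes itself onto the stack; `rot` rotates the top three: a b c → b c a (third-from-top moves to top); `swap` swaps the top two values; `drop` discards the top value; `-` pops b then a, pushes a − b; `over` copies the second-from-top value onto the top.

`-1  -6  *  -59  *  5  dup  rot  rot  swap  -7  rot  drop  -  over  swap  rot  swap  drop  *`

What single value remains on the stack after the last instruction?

-1   -> [-1]
-6   -> [-1, -6]
*    -> [6]
-59  -> [6, -59]
*    -> [-354]
5    -> [-354, 5]
dup  -> [-354, 5, 5]
rot  -> [5, 5, -354]
rot  -> [5, -354, 5]
swap -> [5, 5, -354]
-7   -> [5, 5, -354, -7]
rot  -> [5, -354, -7, 5]
drop -> [5, -354, -7]
-    -> [5, -347]
over -> [5, -347, 5]
swap -> [5, 5, -347]
rot  -> [5, -347, 5]
swap -> [5, 5, -347]
drop -> [5, 5]
*    -> [25]

25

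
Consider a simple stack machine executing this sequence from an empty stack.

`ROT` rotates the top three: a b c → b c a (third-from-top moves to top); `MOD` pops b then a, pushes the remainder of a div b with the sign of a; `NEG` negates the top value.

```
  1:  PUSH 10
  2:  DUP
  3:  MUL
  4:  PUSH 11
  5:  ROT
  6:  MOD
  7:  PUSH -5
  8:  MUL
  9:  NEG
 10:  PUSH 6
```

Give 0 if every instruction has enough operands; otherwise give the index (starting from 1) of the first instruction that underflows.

PUSH 10 -> [10]
DUP     -> [10, 10]
MUL     -> [100]
PUSH 11 -> [100, 11]
ROT  — needs 3 operands, stack has 2 → underflow

5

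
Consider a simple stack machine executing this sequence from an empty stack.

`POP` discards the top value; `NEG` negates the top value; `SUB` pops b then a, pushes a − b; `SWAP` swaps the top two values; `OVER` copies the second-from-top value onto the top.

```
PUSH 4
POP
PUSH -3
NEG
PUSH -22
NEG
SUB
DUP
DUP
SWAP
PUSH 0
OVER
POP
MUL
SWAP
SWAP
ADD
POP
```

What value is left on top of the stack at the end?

PUSH 4    [4]
POP       []
PUSH -3   [-3]
NEG       [3]
PUSH -22  [3, -22]
NEG       [3, 22]
SUB       [-19]
DUP       [-19, -19]
DUP       [-19, -19, -19]
SWAP      [-19, -19, -19]
PUSH 0    [-19, -19, -19, 0]
OVER      [-19, -19, -19, 0, -19]
POP       [-19, -19, -19, 0]
MUL       [-19, -19, 0]
SWAP      [-19, 0, -19]
SWAP      [-19, -19, 0]
ADD       [-19, -19]
POP       [-19]

-19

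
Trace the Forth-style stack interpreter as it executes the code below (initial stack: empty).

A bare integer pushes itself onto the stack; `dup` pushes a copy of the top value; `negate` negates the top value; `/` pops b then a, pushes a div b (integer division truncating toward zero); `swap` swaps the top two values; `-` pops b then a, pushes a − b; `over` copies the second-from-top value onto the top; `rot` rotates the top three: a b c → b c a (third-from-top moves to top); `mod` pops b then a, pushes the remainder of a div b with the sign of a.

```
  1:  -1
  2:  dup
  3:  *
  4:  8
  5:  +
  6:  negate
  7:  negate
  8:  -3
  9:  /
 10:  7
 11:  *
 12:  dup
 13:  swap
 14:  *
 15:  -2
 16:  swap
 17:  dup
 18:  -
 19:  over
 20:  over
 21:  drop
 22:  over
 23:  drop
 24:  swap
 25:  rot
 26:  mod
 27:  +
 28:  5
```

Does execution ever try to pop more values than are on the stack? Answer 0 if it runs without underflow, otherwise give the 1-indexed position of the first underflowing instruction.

-1     → [-1]
dup    → [-1, -1]
*      → [1]
8      → [1, 8]
+      → [9]
negate → [-9]
negate → [9]
-3     → [9, -3]
/      → [-3]
7      → [-3, 7]
*      → [-21]
dup    → [-21, -21]
swap   → [-21, -21]
*      → [441]
-2     → [441, -2]
swap   → [-2, 441]
dup    → [-2, 441, 441]
-      → [-2, 0]
over   → [-2, 0, -2]
over   → [-2, 0, -2, 0]
drop   → [-2, 0, -2]
over   → [-2, 0, -2, 0]
drop   → [-2, 0, -2]
swap   → [-2, -2, 0]
rot    → [-2, 0, -2]
mod    → [-2, 0]
+      → [-2]
5      → [-2, 5]

0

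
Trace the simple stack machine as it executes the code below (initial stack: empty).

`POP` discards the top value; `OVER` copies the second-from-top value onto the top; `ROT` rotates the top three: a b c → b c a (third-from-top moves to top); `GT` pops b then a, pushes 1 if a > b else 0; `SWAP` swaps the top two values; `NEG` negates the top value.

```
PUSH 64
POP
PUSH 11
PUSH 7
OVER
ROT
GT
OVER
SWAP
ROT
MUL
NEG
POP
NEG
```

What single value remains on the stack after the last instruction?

PUSH 64  [64]
POP      []
PUSH 11  [11]
PUSH 7   [11, 7]
OVER     [11, 7, 11]
ROT      [7, 11, 11]
GT       [7, 0]
OVER     [7, 0, 7]
SWAP     [7, 7, 0]
ROT      [7, 0, 7]
MUL      [7, 0]
NEG      [7, 0]
POP      [7]
NEG      [-7]

-7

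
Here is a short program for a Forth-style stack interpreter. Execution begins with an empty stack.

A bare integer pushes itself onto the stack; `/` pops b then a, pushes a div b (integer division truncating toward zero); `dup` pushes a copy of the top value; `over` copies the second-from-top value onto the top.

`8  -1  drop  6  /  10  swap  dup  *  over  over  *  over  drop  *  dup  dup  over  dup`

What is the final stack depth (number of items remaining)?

8    : [8]
-1   : [8, -1]
drop : [8]
6    : [8, 6]
/    : [1]
10   : [1, 10]
swap : [10, 1]
dup  : [10, 1, 1]
*    : [10, 1]
over : [10, 1, 10]
over : [10, 1, 10, 1]
*    : [10, 1, 10]
over : [10, 1, 10, 1]
drop : [10, 1, 10]
*    : [10, 10]
dup  : [10, 10, 10]
dup  : [10, 10, 10, 10]
over : [10, 10, 10, 10, 10]
dup  : [10, 10, 10, 10, 10, 10]

6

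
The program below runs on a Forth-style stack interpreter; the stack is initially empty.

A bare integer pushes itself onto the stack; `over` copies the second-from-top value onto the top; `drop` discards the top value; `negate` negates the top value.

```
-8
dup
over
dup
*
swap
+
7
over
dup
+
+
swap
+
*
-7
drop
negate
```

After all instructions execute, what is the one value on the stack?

-8     : [-8]
dup    : [-8, -8]
over   : [-8, -8, -8]
dup    : [-8, -8, -8, -8]
*      : [-8, -8, 64]
swap   : [-8, 64, -8]
+      : [-8, 56]
7      : [-8, 56, 7]
over   : [-8, 56, 7, 56]
dup    : [-8, 56, 7, 56, 56]
+      : [-8, 56, 7, 112]
+      : [-8, 56, 119]
swap   : [-8, 119, 56]
+      : [-8, 175]
*      : [-1400]
-7     : [-1400, -7]
drop   : [-1400]
negate : [1400]

1400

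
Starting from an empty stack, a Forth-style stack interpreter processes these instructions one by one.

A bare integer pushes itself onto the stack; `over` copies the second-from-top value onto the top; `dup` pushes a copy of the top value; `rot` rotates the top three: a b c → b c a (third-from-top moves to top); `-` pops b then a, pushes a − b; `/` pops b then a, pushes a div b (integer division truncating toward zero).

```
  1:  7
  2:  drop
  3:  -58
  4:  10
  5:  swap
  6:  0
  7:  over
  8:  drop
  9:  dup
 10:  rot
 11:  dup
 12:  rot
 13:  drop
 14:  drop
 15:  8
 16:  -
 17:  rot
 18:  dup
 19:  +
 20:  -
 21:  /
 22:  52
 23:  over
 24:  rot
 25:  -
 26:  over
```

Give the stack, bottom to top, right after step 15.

[10, 0, -58, 8]

7    → [7]
drop → []
-58  → [-58]
10   → [-58, 10]
swap → [10, -58]
0    → [10, -58, 0]
over → [10, -58, 0, -58]
drop → [10, -58, 0]
dup  → [10, -58, 0, 0]
rot  → [10, 0, 0, -58]
dup  → [10, 0, 0, -58, -58]
rot  → [10, 0, -58, -58, 0]
drop → [10, 0, -58, -58]
drop → [10, 0, -58]
8    → [10, 0, -58, 8]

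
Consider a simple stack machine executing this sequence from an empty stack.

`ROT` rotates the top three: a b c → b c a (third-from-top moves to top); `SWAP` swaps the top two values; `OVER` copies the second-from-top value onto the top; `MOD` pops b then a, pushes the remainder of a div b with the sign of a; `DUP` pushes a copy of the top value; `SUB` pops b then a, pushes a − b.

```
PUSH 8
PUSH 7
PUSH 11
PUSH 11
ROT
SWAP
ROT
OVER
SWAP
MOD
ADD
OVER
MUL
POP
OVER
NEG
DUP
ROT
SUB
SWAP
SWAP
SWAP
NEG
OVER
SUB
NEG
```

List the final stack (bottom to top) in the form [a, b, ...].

PUSH 8  → 8
PUSH 7  → 8 7
PUSH 11 → 8 7 11
PUSH 11 → 8 7 11 11
ROT     → 8 11 11 7
SWAP    → 8 11 7 11
ROT     → 8 7 11 11
OVER    → 8 7 11 11 11
SWAP    → 8 7 11 11 11
MOD     → 8 7 11 0
ADD     → 8 7 11
OVER    → 8 7 11 7
MUL     → 8 7 77
POP     → 8 7
OVER    → 8 7 8
NEG     → 8 7 -8
DUP     → 8 7 -8 -8
ROT     → 8 -8 -8 7
SUB     → 8 -8 -15
SWAP    → 8 -15 -8
SWAP    → 8 -8 -15
SWAP    → 8 -15 -8
NEG     → 8 -15 8
OVER    → 8 -15 8 -15
SUB     → 8 -15 23
NEG     → 8 -15 -23

[8, -15, -23]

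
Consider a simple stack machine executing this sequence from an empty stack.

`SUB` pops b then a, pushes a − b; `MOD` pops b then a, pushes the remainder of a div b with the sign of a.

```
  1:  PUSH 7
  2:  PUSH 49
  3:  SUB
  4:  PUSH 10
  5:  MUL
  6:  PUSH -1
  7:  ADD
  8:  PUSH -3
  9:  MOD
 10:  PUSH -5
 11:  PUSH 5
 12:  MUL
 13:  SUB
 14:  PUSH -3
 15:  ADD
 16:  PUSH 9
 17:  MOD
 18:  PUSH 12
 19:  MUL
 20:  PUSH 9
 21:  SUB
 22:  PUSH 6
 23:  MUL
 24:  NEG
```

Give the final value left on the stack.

PUSH 7  : 7
PUSH 49 : 7 49
SUB     : -42
PUSH 10 : -42 10
MUL     : -420
PUSH -1 : -420 -1
ADD     : -421
PUSH -3 : -421 -3
MOD     : -1
PUSH -5 : -1 -5
PUSH 5  : -1 -5 5
MUL     : -1 -25
SUB     : 24
PUSH -3 : 24 -3
ADD     : 21
PUSH 9  : 21 9
MOD     : 3
PUSH 12 : 3 12
MUL     : 36
PUSH 9  : 36 9
SUB     : 27
PUSH 6  : 27 6
MUL     : 162
NEG     : -162

-162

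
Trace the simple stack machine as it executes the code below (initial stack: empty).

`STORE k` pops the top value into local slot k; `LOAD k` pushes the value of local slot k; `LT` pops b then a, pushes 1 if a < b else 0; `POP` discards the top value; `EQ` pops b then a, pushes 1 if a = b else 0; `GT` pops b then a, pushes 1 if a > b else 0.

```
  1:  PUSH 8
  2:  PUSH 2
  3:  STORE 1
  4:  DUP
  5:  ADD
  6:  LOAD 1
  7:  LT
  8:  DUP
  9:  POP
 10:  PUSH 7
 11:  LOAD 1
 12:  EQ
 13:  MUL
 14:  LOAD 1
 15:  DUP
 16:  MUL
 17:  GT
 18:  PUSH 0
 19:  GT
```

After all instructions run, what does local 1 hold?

PUSH 8  -> [8]
PUSH 2  -> [8, 2]
STORE 1 -> [8]
DUP     -> [8, 8]
ADD     -> [16]
LOAD 1  -> [16, 2]
LT      -> [0]
DUP     -> [0, 0]
POP     -> [0]
PUSH 7  -> [0, 7]
LOAD 1  -> [0, 7, 2]
EQ      -> [0, 0]
MUL     -> [0]
LOAD 1  -> [0, 2]
DUP     -> [0, 2, 2]
MUL     -> [0, 4]
GT      -> [0]
PUSH 0  -> [0, 0]
GT      -> [0]

2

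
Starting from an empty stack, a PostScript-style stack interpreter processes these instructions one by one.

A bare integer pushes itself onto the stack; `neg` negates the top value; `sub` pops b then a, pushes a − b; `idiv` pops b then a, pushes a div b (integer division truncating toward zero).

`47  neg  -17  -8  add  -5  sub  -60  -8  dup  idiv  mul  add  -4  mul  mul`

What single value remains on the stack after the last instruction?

47    47
neg   -47
-17   -47 -17
-8    -47 -17 -8
add   -47 -25
-5    -47 -25 -5
sub   -47 -20
-60   -47 -20 -60
-8    -47 -20 -60 -8
dup   -47 -20 -60 -8 -8
idiv  -47 -20 -60 1
mul   -47 -20 -60
add   -47 -80
-4    -47 -80 -4
mul   -47 320
mul   -15040

-15040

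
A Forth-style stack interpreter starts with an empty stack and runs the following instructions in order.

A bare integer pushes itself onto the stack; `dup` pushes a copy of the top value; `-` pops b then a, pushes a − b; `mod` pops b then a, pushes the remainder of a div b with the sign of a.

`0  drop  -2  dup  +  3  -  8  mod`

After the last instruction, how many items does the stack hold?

0     [0]
drop  []
-2    [-2]
dup   [-2, -2]
+     [-4]
3     [-4, 3]
-     [-7]
8     [-7, 8]
mod   [-7]

1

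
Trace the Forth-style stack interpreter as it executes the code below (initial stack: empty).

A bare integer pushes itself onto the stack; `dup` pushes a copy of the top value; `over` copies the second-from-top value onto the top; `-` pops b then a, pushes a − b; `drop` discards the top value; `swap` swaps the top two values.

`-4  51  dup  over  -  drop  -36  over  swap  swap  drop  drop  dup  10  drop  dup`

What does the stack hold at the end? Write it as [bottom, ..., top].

-4   → -4
51   → -4 51
dup  → -4 51 51
over → -4 51 51 51
-    → -4 51 0
drop → -4 51
-36  → -4 51 -36
over → -4 51 -36 51
swap → -4 51 51 -36
swap → -4 51 -36 51
drop → -4 51 -36
drop → -4 51
dup  → -4 51 51
10   → -4 51 51 10
drop → -4 51 51
dup  → -4 51 51 51

[-4, 51, 51, 51]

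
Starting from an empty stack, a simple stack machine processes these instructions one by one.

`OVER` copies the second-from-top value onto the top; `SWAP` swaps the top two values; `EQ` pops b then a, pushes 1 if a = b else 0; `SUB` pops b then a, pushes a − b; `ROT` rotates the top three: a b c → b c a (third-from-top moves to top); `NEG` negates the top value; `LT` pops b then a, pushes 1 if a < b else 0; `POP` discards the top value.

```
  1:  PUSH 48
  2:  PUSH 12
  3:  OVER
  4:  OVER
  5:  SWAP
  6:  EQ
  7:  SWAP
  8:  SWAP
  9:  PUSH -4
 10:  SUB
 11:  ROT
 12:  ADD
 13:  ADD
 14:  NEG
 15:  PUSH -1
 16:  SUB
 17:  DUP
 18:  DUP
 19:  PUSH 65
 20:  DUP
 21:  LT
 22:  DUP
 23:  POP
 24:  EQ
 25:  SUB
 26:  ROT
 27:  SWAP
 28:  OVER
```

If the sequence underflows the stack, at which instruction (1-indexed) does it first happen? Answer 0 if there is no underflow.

26

PUSH 48 : 48
PUSH 12 : 48 12
OVER    : 48 12 48
OVER    : 48 12 48 12
SWAP    : 48 12 12 48
EQ      : 48 12 0
SWAP    : 48 0 12
SWAP    : 48 12 0
PUSH -4 : 48 12 0 -4
SUB     : 48 12 4
ROT     : 12 4 48
ADD     : 12 52
ADD     : 64
NEG     : -64
PUSH -1 : -64 -1
SUB     : -63
DUP     : -63 -63
DUP     : -63 -63 -63
PUSH 65 : -63 -63 -63 65
DUP     : -63 -63 -63 65 65
LT      : -63 -63 -63 0
DUP     : -63 -63 -63 0 0
POP     : -63 -63 -63 0
EQ      : -63 -63 0
SUB     : -63 -63
ROT  — needs 3 operands, stack has 2 → underflow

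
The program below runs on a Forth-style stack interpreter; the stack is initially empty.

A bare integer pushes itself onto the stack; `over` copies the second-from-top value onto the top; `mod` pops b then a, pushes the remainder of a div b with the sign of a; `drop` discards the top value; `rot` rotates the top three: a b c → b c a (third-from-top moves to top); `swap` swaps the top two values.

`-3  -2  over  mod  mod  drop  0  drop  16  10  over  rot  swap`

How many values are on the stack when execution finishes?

3

-3   → -3
-2   → -3 -2
over → -3 -2 -3
mod  → -3 -2
mod  → -1
drop → (empty)
0    → 0
drop → (empty)
16   → 16
10   → 16 10
over → 16 10 16
rot  → 10 16 16
swap → 10 16 16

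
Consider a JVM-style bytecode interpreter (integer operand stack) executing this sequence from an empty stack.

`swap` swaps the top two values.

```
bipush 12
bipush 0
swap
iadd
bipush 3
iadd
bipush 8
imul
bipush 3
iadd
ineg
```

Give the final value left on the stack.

-123

bipush 12 → 12
bipush 0  → 12 0
swap      → 0 12
iadd      → 12
bipush 3  → 12 3
iadd      → 15
bipush 8  → 15 8
imul      → 120
bipush 3  → 120 3
iadd      → 123
ineg      → -123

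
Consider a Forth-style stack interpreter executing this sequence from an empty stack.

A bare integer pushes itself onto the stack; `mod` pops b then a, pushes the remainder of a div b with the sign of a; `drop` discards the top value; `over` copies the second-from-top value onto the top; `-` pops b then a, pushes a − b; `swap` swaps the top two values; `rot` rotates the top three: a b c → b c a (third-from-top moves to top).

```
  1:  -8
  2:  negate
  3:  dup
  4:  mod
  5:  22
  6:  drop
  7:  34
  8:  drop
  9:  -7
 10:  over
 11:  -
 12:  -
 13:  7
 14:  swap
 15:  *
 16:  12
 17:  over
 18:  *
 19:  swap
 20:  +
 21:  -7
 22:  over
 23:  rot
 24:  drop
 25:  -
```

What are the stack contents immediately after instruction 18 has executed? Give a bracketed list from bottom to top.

[49, 588]

-8     → -8
negate → 8
dup    → 8 8
mod    → 0
22     → 0 22
drop   → 0
34     → 0 34
drop   → 0
-7     → 0 -7
over   → 0 -7 0
-      → 0 -7
-      → 7
7      → 7 7
swap   → 7 7
*      → 49
12     → 49 12
over   → 49 12 49
*      → 49 588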